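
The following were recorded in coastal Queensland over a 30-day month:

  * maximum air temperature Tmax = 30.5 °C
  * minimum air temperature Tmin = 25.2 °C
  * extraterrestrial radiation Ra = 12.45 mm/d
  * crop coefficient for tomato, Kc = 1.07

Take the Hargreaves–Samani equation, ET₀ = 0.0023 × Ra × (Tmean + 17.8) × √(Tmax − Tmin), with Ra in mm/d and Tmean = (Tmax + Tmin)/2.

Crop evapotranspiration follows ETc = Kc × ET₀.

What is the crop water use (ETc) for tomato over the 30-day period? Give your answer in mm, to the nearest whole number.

Tmean = (30.5 + 25.2)/2 = 27.85 °C
ET₀ = 0.0023 × 12.45 × (27.85 + 17.8) × √5.3 = 0.0023 × 12.45 × 45.65 × 2.3022 = 3.0094 mm/d
ETc = Kc × ET₀ = 1.07 × 3.0094 = 3.2201 mm/d
Over 30 days: 3.2201 × 30 = 96.603 mm

97 mm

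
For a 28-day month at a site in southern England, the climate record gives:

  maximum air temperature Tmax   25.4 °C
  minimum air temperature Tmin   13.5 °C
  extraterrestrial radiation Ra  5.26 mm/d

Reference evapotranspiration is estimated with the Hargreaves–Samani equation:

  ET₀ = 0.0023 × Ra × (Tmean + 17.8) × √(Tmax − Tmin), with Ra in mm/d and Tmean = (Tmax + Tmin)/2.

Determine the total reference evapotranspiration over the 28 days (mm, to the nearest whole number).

44 mm

Tmean = (25.4 + 13.5)/2 = 19.45 °C
ET₀ = 0.0023 × 5.26 × (19.45 + 17.8) × √11.9 = 0.0023 × 5.26 × 37.25 × 3.4496 = 1.5546 mm/d
Over 28 days: 1.5546 × 28 = 43.529 mm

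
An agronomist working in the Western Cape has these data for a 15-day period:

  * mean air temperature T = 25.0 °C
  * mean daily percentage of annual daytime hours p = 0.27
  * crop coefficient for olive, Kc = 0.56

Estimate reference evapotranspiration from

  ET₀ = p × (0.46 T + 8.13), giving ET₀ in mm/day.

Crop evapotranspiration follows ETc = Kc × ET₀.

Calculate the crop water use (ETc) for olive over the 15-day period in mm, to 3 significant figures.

44.5 mm

ET₀ = 0.27 × (0.46 × 25.0 + 8.13) = 0.27 × 19.630 = 5.3001 mm/d
ETc = Kc × ET₀ = 0.56 × 5.3001 = 2.9681 mm/d
Over 15 days: 2.9681 × 15 = 44.522 mm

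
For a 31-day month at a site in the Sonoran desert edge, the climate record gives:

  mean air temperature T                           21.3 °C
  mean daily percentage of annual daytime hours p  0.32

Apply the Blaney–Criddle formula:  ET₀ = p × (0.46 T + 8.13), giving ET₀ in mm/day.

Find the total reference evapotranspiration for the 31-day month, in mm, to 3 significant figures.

ET₀ = 0.32 × (0.46 × 21.3 + 8.13) = 0.32 × 17.928 = 5.7370 mm/d
Monthly total = 5.7370 × 31 = 177.847 mm

178 mm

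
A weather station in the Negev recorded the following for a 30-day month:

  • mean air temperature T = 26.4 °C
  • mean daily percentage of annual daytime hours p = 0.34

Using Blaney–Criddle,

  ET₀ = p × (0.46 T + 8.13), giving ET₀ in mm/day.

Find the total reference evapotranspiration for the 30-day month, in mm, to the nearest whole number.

ET₀ = 0.34 × (0.46 × 26.4 + 8.13) = 0.34 × 20.274 = 6.8932 mm/d
Monthly total = 6.8932 × 30 = 206.796 mm

207 mm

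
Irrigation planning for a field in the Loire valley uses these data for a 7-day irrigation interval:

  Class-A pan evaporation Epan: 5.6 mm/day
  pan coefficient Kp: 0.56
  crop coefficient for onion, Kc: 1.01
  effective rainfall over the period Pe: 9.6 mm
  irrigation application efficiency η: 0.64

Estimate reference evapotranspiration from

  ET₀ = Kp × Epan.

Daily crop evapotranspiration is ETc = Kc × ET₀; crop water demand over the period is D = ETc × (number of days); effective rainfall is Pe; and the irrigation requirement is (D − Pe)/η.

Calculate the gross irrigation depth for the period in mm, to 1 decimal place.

ET₀ = 0.56 × 5.6 = 3.1360 mm/d
ETc = Kc × ET₀ = 1.01 × 3.1360 = 3.1674 mm/d
Crop demand D = ETc × 7 d = 3.1674 × 7 = 22.172 mm
D − Pe = 22.172 − 9.6 = 12.572 mm
Gross irrigation = 12.572 / 0.64 = 19.644 mm

19.6 mm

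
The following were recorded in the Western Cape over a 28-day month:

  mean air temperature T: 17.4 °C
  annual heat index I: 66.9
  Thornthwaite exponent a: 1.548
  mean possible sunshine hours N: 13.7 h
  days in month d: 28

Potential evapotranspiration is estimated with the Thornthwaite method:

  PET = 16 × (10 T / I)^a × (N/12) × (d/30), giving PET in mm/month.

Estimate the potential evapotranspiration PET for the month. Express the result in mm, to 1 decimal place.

10T/I = 10 × 17.4 / 66.9 = 2.6009
(10T/I)^a = 2.6009^1.548 = 4.3915
Uncorrected PET = 16 × 4.3915 = 70.264 mm
Correction = (N/12)(d/30) = (13.7/12)(28/30) = 1.0656
PET = 70.264 × 1.0656 = 74.873 mm/month

74.9 mm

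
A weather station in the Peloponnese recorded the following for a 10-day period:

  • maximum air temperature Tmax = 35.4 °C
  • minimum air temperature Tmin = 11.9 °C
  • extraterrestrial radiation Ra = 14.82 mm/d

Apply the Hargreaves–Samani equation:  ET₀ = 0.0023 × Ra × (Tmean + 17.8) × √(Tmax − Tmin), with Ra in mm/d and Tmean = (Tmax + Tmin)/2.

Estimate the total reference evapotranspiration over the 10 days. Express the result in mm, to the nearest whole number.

68 mm

Tmean = (35.4 + 11.9)/2 = 23.65 °C
ET₀ = 0.0023 × 14.82 × (23.65 + 17.8) × √23.5 = 0.0023 × 14.82 × 41.45 × 4.8477 = 6.8491 mm/d
Over 10 days: 6.8491 × 10 = 68.491 mm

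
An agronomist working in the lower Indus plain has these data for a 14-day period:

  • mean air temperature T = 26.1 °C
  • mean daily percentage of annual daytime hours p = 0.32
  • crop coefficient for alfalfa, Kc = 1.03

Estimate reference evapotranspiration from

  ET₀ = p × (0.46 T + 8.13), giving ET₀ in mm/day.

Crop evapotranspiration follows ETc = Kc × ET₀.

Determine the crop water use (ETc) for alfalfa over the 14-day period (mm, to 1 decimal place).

ET₀ = 0.32 × (0.46 × 26.1 + 8.13) = 0.32 × 20.136 = 6.4435 mm/d
ETc = Kc × ET₀ = 1.03 × 6.4435 = 6.6368 mm/d
Over 14 days: 6.6368 × 14 = 92.915 mm

92.9 mm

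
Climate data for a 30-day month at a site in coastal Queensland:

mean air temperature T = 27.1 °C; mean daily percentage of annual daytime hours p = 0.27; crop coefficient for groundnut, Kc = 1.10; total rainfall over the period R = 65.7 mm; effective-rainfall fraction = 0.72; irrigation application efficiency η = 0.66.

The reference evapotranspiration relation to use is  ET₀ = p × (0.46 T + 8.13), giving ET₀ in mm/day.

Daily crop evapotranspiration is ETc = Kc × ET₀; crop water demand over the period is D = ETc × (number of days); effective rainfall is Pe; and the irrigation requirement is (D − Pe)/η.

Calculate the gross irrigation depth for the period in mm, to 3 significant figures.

ET₀ = 0.27 × (0.46 × 27.1 + 8.13) = 0.27 × 20.596 = 5.5609 mm/d
ETc = Kc × ET₀ = 1.10 × 5.5609 = 6.1170 mm/d
Crop demand D = ETc × 30 d = 6.1170 × 30 = 183.510 mm
Pe = 0.72 × 65.7 = 47.304 mm
D − Pe = 183.510 − 47.304 = 136.206 mm
Gross irrigation = 136.206 / 0.66 = 206.373 mm

206 mm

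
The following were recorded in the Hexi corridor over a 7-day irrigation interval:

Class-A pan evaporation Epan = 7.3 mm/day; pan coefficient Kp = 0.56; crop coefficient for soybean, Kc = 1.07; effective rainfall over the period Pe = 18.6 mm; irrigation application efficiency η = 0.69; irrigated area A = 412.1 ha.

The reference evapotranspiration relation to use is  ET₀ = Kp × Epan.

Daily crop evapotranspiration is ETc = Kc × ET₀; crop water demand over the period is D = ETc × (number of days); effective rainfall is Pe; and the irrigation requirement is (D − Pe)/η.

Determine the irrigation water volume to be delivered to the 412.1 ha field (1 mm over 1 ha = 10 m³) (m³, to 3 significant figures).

ET₀ = 0.56 × 7.3 = 4.0880 mm/d
ETc = Kc × ET₀ = 1.07 × 4.0880 = 4.3742 mm/d
Crop demand D = ETc × 7 d = 4.3742 × 7 = 30.619 mm
D − Pe = 30.619 − 18.6 = 12.019 mm
Gross irrigation = 12.019 / 0.69 = 17.419 mm
Volume = 17.419 mm × 412.1 ha × 10 = 71783.7 m³

71800 m³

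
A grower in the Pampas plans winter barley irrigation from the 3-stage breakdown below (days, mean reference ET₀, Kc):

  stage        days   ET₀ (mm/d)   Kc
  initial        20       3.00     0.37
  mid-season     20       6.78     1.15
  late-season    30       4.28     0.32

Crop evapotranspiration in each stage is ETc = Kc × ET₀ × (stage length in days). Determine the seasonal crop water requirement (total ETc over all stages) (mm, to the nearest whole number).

initial: 0.37 × 3.00 × 20 = 22.20 mm
mid-season: 1.15 × 6.78 × 20 = 155.94 mm
late-season: 0.32 × 4.28 × 30 = 41.09 mm
Seasonal total = 219.23 mm

219 mm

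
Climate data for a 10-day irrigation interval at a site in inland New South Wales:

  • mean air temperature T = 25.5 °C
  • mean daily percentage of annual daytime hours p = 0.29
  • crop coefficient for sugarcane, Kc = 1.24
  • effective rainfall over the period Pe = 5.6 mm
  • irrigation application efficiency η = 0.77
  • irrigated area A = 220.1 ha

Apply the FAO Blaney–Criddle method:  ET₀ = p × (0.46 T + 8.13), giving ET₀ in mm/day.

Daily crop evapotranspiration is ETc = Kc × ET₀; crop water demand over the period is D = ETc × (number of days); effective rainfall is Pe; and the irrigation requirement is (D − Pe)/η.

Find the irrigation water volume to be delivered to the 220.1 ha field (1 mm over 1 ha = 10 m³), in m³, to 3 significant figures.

188000 m³

ET₀ = 0.29 × (0.46 × 25.5 + 8.13) = 0.29 × 19.860 = 5.7594 mm/d
ETc = Kc × ET₀ = 1.24 × 5.7594 = 7.1417 mm/d
Crop demand D = ETc × 10 d = 7.1417 × 10 = 71.417 mm
D − Pe = 71.417 − 5.6 = 65.817 mm
Gross irrigation = 65.817 / 0.77 = 85.477 mm
Volume = 85.477 mm × 220.1 ha × 10 = 188134.9 m³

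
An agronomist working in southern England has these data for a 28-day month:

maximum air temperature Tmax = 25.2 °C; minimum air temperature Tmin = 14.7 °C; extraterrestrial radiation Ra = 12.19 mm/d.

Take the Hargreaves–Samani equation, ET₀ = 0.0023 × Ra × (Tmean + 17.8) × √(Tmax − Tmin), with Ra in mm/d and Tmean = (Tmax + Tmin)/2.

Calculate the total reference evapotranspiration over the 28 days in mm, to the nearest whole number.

96 mm

Tmean = (25.2 + 14.7)/2 = 19.95 °C
ET₀ = 0.0023 × 12.19 × (19.95 + 17.8) × √10.5 = 0.0023 × 12.19 × 37.75 × 3.2404 = 3.4296 mm/d
Over 28 days: 3.4296 × 28 = 96.029 mm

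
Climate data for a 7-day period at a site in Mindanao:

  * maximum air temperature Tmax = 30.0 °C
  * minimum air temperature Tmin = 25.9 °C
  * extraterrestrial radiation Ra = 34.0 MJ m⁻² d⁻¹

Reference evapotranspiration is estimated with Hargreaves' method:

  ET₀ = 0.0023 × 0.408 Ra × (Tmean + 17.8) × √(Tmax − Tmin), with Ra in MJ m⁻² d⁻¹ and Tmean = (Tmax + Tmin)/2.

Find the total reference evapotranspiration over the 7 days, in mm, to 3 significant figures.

Tmean = (30.0 + 25.9)/2 = 27.95 °C
0.408 Ra = 0.408 × 34.0 = 13.8720 mm/d equivalent
ET₀ = 0.0023 × 13.8720 × (27.95 + 17.8) × √4.1 = 0.0023 × 13.8720 × 45.75 × 2.0248 = 2.9556 mm/d
Over 7 days: 2.9556 × 7 = 20.689 mm

20.7 mm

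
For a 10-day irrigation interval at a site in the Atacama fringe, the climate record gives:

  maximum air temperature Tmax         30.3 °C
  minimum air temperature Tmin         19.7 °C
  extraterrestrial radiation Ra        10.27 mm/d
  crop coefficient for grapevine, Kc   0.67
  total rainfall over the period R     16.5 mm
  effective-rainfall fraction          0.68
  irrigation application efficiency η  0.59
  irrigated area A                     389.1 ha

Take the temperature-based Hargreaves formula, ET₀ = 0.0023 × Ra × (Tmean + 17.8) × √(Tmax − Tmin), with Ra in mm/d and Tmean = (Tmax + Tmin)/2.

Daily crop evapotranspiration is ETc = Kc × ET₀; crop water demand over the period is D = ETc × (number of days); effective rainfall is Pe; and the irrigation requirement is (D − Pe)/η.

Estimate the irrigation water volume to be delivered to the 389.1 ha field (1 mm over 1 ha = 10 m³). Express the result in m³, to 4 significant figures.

71440 m³

Tmean = (30.3 + 19.7)/2 = 25.00 °C
ET₀ = 0.0023 × 10.27 × (25.00 + 17.8) × √10.6 = 0.0023 × 10.27 × 42.80 × 3.2558 = 3.2915 mm/d
ETc = Kc × ET₀ = 0.67 × 3.2915 = 2.2053 mm/d
Crop demand D = ETc × 10 d = 2.2053 × 10 = 22.053 mm
Pe = 0.68 × 16.5 = 11.220 mm
D − Pe = 22.053 − 11.220 = 10.833 mm
Gross irrigation = 10.833 / 0.59 = 18.361 mm
Volume = 18.361 mm × 389.1 ha × 10 = 71442.7 m³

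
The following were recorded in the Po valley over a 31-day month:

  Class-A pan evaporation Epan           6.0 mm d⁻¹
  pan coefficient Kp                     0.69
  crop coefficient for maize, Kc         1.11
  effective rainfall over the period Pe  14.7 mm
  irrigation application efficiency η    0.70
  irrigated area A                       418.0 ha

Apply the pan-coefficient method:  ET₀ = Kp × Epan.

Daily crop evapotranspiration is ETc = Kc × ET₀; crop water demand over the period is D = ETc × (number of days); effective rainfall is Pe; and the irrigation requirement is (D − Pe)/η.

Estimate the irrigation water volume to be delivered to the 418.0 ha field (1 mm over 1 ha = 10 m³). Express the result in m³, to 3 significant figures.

ET₀ = 0.69 × 6.0 = 4.1400 mm/d
ETc = Kc × ET₀ = 1.11 × 4.1400 = 4.5954 mm/d
Crop demand D = ETc × 31 d = 4.5954 × 31 = 142.457 mm
D − Pe = 142.457 − 14.7 = 127.757 mm
Gross irrigation = 127.757 / 0.70 = 182.510 mm
Volume = 182.510 mm × 418.0 ha × 10 = 762891.8 m³

763000 m³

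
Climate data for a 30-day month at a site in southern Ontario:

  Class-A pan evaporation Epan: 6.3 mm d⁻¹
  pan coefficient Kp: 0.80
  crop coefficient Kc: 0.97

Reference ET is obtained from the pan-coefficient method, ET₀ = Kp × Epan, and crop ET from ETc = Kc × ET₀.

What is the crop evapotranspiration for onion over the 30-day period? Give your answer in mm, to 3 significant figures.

ET₀ = 0.80 × 6.3 = 5.0400 mm/d
ETc = Kc × ET₀ = 0.97 × 5.0400 = 4.8888 mm/d
Over 30 days: 4.8888 × 30 = 146.664 mm

147 mm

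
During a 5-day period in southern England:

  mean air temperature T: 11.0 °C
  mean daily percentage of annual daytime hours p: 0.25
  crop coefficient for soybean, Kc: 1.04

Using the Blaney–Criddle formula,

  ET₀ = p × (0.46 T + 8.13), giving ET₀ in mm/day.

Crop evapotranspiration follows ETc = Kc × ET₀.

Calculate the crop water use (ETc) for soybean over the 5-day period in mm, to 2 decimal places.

ET₀ = 0.25 × (0.46 × 11.0 + 8.13) = 0.25 × 13.190 = 3.2975 mm/d
ETc = Kc × ET₀ = 1.04 × 3.2975 = 3.4294 mm/d
Over 5 days: 3.4294 × 5 = 17.147 mm

17.15 mm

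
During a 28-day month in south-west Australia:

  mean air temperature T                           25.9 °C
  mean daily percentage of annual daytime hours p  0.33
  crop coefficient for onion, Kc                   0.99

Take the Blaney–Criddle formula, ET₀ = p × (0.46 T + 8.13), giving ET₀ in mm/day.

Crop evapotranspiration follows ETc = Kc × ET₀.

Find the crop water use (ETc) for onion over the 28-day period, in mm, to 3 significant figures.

183 mm

ET₀ = 0.33 × (0.46 × 25.9 + 8.13) = 0.33 × 20.044 = 6.6145 mm/d
ETc = Kc × ET₀ = 0.99 × 6.6145 = 6.5484 mm/d
Over 28 days: 6.5484 × 28 = 183.355 mm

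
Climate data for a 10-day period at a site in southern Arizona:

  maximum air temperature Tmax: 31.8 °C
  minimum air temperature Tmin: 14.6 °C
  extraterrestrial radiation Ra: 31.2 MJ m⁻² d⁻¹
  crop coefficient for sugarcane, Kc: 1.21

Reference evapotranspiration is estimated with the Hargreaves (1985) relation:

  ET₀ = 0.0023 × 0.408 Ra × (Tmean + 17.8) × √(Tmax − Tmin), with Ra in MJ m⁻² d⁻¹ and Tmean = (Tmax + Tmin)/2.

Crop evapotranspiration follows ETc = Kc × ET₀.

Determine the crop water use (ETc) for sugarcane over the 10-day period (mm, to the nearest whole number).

Tmean = (31.8 + 14.6)/2 = 23.20 °C
0.408 Ra = 0.408 × 31.2 = 12.7296 mm/d equivalent
ET₀ = 0.0023 × 12.7296 × (23.20 + 17.8) × √17.2 = 0.0023 × 12.7296 × 41.00 × 4.1473 = 4.9784 mm/d
ETc = Kc × ET₀ = 1.21 × 4.9784 = 6.0239 mm/d
Over 10 days: 6.0239 × 10 = 60.239 mm

60 mm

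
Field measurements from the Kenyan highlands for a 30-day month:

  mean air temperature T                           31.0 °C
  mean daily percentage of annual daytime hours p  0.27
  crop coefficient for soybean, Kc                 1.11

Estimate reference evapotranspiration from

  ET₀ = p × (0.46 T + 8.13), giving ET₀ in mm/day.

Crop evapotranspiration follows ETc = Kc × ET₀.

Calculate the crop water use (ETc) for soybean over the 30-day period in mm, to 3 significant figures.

ET₀ = 0.27 × (0.46 × 31.0 + 8.13) = 0.27 × 22.390 = 6.0453 mm/d
ETc = Kc × ET₀ = 1.11 × 6.0453 = 6.7103 mm/d
Over 30 days: 6.7103 × 30 = 201.309 mm

201 mm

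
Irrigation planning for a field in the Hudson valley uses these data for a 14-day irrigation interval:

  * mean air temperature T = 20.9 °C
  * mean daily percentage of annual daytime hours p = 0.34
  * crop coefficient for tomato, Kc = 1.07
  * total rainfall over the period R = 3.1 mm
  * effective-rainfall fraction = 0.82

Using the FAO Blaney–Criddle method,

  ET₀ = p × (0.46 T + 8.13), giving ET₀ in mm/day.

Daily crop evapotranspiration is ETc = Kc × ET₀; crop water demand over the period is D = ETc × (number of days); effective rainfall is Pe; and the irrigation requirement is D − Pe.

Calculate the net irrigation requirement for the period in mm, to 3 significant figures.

ET₀ = 0.34 × (0.46 × 20.9 + 8.13) = 0.34 × 17.744 = 6.0330 mm/d
ETc = Kc × ET₀ = 1.07 × 6.0330 = 6.4553 mm/d
Crop demand D = ETc × 14 d = 6.4553 × 14 = 90.374 mm
Pe = 0.82 × 3.1 = 2.542 mm
D − Pe = 90.374 − 2.542 = 87.832 mm

87.8 mm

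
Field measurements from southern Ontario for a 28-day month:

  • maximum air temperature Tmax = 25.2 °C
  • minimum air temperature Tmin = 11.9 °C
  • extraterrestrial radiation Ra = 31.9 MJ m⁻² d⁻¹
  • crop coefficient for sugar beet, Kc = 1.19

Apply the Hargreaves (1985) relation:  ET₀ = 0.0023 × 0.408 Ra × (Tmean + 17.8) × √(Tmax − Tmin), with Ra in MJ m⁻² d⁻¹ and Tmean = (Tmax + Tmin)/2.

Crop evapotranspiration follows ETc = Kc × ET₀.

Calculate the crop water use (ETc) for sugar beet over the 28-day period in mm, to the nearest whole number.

132 mm

Tmean = (25.2 + 11.9)/2 = 18.55 °C
0.408 Ra = 0.408 × 31.9 = 13.0152 mm/d equivalent
ET₀ = 0.0023 × 13.0152 × (18.55 + 17.8) × √13.3 = 0.0023 × 13.0152 × 36.35 × 3.6469 = 3.9683 mm/d
ETc = Kc × ET₀ = 1.19 × 3.9683 = 4.7223 mm/d
Over 28 days: 4.7223 × 28 = 132.224 mm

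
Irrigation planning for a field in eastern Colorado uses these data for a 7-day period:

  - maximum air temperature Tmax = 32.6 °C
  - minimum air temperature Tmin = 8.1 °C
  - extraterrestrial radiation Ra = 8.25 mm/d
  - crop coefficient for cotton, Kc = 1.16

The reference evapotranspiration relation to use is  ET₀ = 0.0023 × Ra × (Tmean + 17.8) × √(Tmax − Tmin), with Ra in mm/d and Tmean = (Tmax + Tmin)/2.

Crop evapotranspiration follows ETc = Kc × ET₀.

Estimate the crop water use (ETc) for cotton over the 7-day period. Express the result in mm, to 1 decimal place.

Tmean = (32.6 + 8.1)/2 = 20.35 °C
ET₀ = 0.0023 × 8.25 × (20.35 + 17.8) × √24.5 = 0.0023 × 8.25 × 38.15 × 4.9497 = 3.5831 mm/d
ETc = Kc × ET₀ = 1.16 × 3.5831 = 4.1564 mm/d
Over 7 days: 4.1564 × 7 = 29.095 mm

29.1 mm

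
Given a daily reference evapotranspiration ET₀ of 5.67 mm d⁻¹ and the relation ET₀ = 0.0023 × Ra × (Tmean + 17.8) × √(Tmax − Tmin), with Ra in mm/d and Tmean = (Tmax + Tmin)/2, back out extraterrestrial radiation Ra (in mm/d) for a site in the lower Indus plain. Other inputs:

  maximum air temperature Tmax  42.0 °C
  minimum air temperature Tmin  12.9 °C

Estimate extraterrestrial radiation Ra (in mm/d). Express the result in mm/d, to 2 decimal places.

Tmean = 27.45 °C; √ΔT = 5.3944
Ra = ET₀ / [0.0023 × (Tmean+17.8) × √ΔT] = 5.67 / (0.0023 × 45.25 × 5.3944) = 10.099 mm/d

10.10 mm/d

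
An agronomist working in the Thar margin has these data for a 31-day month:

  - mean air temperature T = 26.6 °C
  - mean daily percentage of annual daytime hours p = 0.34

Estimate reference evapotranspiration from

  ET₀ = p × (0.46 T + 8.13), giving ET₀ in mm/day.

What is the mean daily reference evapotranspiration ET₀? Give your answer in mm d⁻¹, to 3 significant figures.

ET₀ = 0.34 × (0.46 × 26.6 + 8.13) = 0.34 × 20.366 = 6.9244 mm/d

6.92 mm d⁻¹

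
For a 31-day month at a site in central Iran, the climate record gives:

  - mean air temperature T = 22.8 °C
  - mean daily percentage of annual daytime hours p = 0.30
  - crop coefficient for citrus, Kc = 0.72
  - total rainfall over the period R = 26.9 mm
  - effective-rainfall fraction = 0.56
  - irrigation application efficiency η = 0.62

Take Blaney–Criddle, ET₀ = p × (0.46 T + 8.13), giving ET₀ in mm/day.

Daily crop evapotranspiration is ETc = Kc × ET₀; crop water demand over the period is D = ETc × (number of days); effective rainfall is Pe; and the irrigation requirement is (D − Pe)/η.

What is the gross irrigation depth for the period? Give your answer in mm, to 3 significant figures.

177 mm

ET₀ = 0.30 × (0.46 × 22.8 + 8.13) = 0.30 × 18.618 = 5.5854 mm/d
ETc = Kc × ET₀ = 0.72 × 5.5854 = 4.0215 mm/d
Crop demand D = ETc × 31 d = 4.0215 × 31 = 124.667 mm
Pe = 0.56 × 26.9 = 15.064 mm
D − Pe = 124.667 − 15.064 = 109.603 mm
Gross irrigation = 109.603 / 0.62 = 176.779 mm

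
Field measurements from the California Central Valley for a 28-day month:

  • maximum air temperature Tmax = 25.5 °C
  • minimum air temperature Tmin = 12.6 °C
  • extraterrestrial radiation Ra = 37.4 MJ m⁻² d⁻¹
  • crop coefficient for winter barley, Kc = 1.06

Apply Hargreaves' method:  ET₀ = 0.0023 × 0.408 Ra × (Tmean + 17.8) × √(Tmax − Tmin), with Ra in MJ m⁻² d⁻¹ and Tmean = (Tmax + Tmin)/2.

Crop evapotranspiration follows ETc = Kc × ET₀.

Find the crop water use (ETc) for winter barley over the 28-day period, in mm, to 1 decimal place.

Tmean = (25.5 + 12.6)/2 = 19.05 °C
0.408 Ra = 0.408 × 37.4 = 15.2592 mm/d equivalent
ET₀ = 0.0023 × 15.2592 × (19.05 + 17.8) × √12.9 = 0.0023 × 15.2592 × 36.85 × 3.5917 = 4.6451 mm/d
ETc = Kc × ET₀ = 1.06 × 4.6451 = 4.9238 mm/d
Over 28 days: 4.9238 × 28 = 137.866 mm

137.9 mm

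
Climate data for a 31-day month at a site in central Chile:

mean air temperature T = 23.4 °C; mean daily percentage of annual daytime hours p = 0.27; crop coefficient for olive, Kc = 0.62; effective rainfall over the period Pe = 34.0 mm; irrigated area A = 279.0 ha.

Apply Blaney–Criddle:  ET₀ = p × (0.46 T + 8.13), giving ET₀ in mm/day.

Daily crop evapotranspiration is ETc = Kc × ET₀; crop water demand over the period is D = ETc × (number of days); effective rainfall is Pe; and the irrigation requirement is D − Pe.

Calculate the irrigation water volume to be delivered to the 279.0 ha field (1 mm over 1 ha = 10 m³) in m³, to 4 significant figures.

178700 m³

ET₀ = 0.27 × (0.46 × 23.4 + 8.13) = 0.27 × 18.894 = 5.1014 mm/d
ETc = Kc × ET₀ = 0.62 × 5.1014 = 3.1629 mm/d
Crop demand D = ETc × 31 d = 3.1629 × 31 = 98.050 mm
D − Pe = 98.050 − 34.0 = 64.050 mm
Volume = 64.050 mm × 279.0 ha × 10 = 178699.5 m³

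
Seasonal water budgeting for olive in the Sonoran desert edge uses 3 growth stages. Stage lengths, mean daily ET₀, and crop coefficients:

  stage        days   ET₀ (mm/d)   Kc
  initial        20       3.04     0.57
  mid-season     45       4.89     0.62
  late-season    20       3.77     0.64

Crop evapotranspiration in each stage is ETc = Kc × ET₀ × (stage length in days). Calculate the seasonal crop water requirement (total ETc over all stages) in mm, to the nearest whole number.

initial: 0.57 × 3.04 × 20 = 34.66 mm
mid-season: 0.62 × 4.89 × 45 = 136.43 mm
late-season: 0.64 × 3.77 × 20 = 48.26 mm
Seasonal total = 219.35 mm

219 mm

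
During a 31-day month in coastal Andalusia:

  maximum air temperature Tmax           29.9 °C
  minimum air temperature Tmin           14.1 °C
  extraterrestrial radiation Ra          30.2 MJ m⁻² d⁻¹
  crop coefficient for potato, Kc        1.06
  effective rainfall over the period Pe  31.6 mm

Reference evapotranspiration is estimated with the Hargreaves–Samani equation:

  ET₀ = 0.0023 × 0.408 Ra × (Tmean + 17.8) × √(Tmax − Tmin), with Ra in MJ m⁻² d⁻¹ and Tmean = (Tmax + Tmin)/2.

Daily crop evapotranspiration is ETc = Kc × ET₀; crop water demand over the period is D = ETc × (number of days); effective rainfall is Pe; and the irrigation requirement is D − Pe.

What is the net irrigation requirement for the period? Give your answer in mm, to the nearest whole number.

116 mm

Tmean = (29.9 + 14.1)/2 = 22.00 °C
0.408 Ra = 0.408 × 30.2 = 12.3216 mm/d equivalent
ET₀ = 0.0023 × 12.3216 × (22.00 + 17.8) × √15.8 = 0.0023 × 12.3216 × 39.80 × 3.9749 = 4.4834 mm/d
ETc = Kc × ET₀ = 1.06 × 4.4834 = 4.7524 mm/d
Crop demand D = ETc × 31 d = 4.7524 × 31 = 147.324 mm
D − Pe = 147.324 − 31.6 = 115.724 mm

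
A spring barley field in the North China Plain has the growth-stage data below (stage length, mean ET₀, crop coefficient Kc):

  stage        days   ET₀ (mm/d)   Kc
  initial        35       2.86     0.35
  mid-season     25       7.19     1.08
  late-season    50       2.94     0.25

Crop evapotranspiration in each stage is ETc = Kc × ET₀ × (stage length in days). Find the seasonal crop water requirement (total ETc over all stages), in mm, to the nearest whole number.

266 mm

initial: 0.35 × 2.86 × 35 = 35.04 mm
mid-season: 1.08 × 7.19 × 25 = 194.13 mm
late-season: 0.25 × 2.94 × 50 = 36.75 mm
Seasonal total = 265.92 mm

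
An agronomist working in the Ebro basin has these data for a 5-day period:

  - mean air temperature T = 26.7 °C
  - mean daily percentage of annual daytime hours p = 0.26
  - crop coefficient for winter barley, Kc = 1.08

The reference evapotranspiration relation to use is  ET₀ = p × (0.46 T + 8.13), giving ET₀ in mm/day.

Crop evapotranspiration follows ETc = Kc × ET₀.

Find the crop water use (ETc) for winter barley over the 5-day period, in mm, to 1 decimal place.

28.7 mm

ET₀ = 0.26 × (0.46 × 26.7 + 8.13) = 0.26 × 20.412 = 5.3071 mm/d
ETc = Kc × ET₀ = 1.08 × 5.3071 = 5.7317 mm/d
Over 5 days: 5.7317 × 5 = 28.659 mm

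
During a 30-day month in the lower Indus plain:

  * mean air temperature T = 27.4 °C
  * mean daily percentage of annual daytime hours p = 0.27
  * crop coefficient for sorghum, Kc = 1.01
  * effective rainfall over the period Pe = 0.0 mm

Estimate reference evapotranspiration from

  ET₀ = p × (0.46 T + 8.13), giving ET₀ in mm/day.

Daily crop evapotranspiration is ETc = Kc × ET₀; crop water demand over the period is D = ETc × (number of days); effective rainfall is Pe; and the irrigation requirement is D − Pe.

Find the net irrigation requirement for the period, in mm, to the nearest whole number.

ET₀ = 0.27 × (0.46 × 27.4 + 8.13) = 0.27 × 20.734 = 5.5982 mm/d
ETc = Kc × ET₀ = 1.01 × 5.5982 = 5.6542 mm/d
Crop demand D = ETc × 30 d = 5.6542 × 30 = 169.626 mm
D − Pe = 169.626 − 0.0 = 169.626 mm

170 mm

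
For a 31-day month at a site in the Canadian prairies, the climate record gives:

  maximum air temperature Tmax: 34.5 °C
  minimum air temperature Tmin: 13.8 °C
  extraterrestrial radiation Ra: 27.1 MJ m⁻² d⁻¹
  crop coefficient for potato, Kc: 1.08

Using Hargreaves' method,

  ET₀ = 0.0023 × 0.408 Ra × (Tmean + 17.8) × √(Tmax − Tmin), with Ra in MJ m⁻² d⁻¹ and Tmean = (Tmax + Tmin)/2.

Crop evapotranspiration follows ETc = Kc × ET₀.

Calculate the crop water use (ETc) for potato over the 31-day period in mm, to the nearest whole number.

163 mm

Tmean = (34.5 + 13.8)/2 = 24.15 °C
0.408 Ra = 0.408 × 27.1 = 11.0568 mm/d equivalent
ET₀ = 0.0023 × 11.0568 × (24.15 + 17.8) × √20.7 = 0.0023 × 11.0568 × 41.95 × 4.5497 = 4.8537 mm/d
ETc = Kc × ET₀ = 1.08 × 4.8537 = 5.2420 mm/d
Over 31 days: 5.2420 × 31 = 162.502 mm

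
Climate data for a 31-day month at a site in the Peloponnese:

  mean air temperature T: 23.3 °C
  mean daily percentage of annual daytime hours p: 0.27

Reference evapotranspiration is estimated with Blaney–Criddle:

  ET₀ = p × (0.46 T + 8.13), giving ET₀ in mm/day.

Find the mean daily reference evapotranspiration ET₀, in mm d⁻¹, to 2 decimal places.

ET₀ = 0.27 × (0.46 × 23.3 + 8.13) = 0.27 × 18.848 = 5.0890 mm/d

5.09 mm d⁻¹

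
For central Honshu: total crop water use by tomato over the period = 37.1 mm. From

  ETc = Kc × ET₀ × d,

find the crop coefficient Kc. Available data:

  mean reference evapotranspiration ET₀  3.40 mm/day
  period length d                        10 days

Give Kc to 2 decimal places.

1.09

ETc = Kc × ET₀ × d  ⇒  Kc = ETc / (ET₀ × d)
Kc = 37.1 / (3.40 × 10) = 37.1 / 34.00 = 1.0912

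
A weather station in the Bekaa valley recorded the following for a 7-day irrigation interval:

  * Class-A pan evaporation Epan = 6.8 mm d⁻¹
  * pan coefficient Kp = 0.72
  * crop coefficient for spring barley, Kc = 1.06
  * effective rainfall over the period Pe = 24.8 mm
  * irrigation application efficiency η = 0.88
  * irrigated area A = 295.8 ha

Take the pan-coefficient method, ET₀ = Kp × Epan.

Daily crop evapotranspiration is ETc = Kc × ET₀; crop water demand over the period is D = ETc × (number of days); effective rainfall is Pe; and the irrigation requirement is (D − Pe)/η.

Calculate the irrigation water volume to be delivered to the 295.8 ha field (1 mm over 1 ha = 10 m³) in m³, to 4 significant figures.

ET₀ = 0.72 × 6.8 = 4.8960 mm/d
ETc = Kc × ET₀ = 1.06 × 4.8960 = 5.1898 mm/d
Crop demand D = ETc × 7 d = 5.1898 × 7 = 36.329 mm
D − Pe = 36.329 − 24.8 = 11.529 mm
Gross irrigation = 11.529 / 0.88 = 13.101 mm
Volume = 13.101 mm × 295.8 ha × 10 = 38752.8 m³

38750 m³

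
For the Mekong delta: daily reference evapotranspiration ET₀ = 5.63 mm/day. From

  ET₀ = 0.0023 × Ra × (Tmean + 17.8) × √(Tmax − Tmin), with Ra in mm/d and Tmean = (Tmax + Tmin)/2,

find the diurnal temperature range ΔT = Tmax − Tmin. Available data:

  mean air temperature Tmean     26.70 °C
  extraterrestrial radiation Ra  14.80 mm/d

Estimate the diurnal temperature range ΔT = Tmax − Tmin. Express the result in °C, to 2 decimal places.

√ΔT = ET₀ / [0.0023 × Ra × (Tmean+17.8)] = 5.63 / (0.0023 × 14.80 × 44.50) = 3.7167
ΔT = 3.7167² = 13.814 °C

13.81 °C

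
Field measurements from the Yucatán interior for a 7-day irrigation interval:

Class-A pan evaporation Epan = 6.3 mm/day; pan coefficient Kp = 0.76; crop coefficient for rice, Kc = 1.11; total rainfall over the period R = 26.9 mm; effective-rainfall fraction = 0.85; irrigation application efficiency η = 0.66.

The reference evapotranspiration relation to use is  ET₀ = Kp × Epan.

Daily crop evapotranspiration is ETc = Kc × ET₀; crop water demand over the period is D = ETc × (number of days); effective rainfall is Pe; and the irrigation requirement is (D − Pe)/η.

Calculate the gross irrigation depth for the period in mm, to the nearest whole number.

22 mm

ET₀ = 0.76 × 6.3 = 4.7880 mm/d
ETc = Kc × ET₀ = 1.11 × 4.7880 = 5.3147 mm/d
Crop demand D = ETc × 7 d = 5.3147 × 7 = 37.203 mm
Pe = 0.85 × 26.9 = 22.865 mm
D − Pe = 37.203 − 22.865 = 14.338 mm
Gross irrigation = 14.338 / 0.66 = 21.724 mm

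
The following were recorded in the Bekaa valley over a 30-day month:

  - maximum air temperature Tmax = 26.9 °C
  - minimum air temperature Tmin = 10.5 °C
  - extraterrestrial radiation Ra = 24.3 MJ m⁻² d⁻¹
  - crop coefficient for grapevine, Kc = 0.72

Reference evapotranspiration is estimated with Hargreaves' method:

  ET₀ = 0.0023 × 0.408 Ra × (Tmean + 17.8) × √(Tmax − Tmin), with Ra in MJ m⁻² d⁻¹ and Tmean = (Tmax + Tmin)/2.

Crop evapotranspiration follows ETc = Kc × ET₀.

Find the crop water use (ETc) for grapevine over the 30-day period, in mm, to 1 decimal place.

72.8 mm

Tmean = (26.9 + 10.5)/2 = 18.70 °C
0.408 Ra = 0.408 × 24.3 = 9.9144 mm/d equivalent
ET₀ = 0.0023 × 9.9144 × (18.70 + 17.8) × √16.4 = 0.0023 × 9.9144 × 36.50 × 4.0497 = 3.3706 mm/d
ETc = Kc × ET₀ = 0.72 × 3.3706 = 2.4268 mm/d
Over 30 days: 2.4268 × 30 = 72.804 mm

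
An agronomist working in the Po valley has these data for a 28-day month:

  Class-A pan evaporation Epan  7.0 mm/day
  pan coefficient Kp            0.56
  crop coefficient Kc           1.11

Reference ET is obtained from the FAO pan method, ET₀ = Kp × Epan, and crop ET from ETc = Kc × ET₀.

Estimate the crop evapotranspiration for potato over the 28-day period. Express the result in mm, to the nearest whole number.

122 mm

ET₀ = 0.56 × 7.0 = 3.9200 mm/d
ETc = Kc × ET₀ = 1.11 × 3.9200 = 4.3512 mm/d
Over 28 days: 4.3512 × 28 = 121.834 mm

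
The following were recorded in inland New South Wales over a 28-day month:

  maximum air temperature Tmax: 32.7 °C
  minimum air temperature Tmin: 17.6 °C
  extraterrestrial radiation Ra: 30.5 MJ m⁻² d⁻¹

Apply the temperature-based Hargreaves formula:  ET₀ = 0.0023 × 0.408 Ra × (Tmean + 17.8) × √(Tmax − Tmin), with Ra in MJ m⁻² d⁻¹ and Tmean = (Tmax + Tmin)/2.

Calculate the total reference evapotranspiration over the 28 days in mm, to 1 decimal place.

Tmean = (32.7 + 17.6)/2 = 25.15 °C
0.408 Ra = 0.408 × 30.5 = 12.4440 mm/d equivalent
ET₀ = 0.0023 × 12.4440 × (25.15 + 17.8) × √15.1 = 0.0023 × 12.4440 × 42.95 × 3.8859 = 4.7769 mm/d
Over 28 days: 4.7769 × 28 = 133.753 mm

133.8 mm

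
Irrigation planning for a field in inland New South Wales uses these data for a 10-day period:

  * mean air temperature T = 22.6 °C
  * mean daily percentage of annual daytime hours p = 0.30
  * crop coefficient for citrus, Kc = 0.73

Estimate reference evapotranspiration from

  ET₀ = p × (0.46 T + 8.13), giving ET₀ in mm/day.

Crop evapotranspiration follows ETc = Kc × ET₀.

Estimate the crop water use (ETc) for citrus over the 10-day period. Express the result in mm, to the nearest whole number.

41 mm

ET₀ = 0.30 × (0.46 × 22.6 + 8.13) = 0.30 × 18.526 = 5.5578 mm/d
ETc = Kc × ET₀ = 0.73 × 5.5578 = 4.0572 mm/d
Over 10 days: 4.0572 × 10 = 40.572 mm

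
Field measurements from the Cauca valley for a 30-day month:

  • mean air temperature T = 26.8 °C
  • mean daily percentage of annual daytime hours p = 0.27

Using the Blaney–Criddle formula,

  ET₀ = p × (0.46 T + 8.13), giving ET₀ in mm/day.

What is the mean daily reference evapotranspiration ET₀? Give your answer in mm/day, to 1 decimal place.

5.5 mm/day

ET₀ = 0.27 × (0.46 × 26.8 + 8.13) = 0.27 × 20.458 = 5.5237 mm/d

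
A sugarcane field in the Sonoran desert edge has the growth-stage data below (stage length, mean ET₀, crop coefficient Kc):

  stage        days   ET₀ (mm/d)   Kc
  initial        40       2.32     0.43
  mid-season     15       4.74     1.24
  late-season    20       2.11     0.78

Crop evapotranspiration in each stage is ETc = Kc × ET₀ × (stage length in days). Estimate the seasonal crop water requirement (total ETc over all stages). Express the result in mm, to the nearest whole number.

161 mm

initial: 0.43 × 2.32 × 40 = 39.90 mm
mid-season: 1.24 × 4.74 × 15 = 88.16 mm
late-season: 0.78 × 2.11 × 20 = 32.92 mm
Seasonal total = 160.98 mm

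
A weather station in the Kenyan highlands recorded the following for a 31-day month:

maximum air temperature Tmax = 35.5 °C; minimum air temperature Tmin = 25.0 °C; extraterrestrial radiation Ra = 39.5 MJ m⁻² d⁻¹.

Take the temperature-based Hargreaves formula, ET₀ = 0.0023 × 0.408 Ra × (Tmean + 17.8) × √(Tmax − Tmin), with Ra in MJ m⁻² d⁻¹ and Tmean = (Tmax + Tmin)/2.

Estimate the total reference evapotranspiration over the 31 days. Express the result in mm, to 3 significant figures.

179 mm

Tmean = (35.5 + 25.0)/2 = 30.25 °C
0.408 Ra = 0.408 × 39.5 = 16.1160 mm/d equivalent
ET₀ = 0.0023 × 16.1160 × (30.25 + 17.8) × √10.5 = 0.0023 × 16.1160 × 48.05 × 3.2404 = 5.7713 mm/d
Over 31 days: 5.7713 × 31 = 178.910 mm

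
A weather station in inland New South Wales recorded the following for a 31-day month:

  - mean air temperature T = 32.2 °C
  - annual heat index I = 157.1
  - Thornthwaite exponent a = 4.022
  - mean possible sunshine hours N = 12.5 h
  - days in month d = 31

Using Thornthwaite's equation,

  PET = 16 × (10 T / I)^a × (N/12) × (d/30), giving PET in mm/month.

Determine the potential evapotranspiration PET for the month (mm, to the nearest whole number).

10T/I = 10 × 32.2 / 157.1 = 2.0496
(10T/I)^a = 2.0496^4.022 = 17.9281
Uncorrected PET = 16 × 17.9281 = 286.850 mm
Correction = (N/12)(d/30) = (12.5/12)(31/30) = 1.0764
PET = 286.850 × 1.0764 = 308.765 mm/month

309 mm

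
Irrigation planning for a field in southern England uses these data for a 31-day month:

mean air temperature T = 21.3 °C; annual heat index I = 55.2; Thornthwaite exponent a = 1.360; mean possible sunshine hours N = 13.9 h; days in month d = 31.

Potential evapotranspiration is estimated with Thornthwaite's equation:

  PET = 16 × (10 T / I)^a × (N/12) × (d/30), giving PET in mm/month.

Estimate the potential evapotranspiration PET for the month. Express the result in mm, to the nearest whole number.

10T/I = 10 × 21.3 / 55.2 = 3.8587
(10T/I)^a = 3.8587^1.360 = 6.2742
Uncorrected PET = 16 × 6.2742 = 100.387 mm
Correction = (N/12)(d/30) = (13.9/12)(31/30) = 1.1969
PET = 100.387 × 1.1969 = 120.153 mm/month

120 mm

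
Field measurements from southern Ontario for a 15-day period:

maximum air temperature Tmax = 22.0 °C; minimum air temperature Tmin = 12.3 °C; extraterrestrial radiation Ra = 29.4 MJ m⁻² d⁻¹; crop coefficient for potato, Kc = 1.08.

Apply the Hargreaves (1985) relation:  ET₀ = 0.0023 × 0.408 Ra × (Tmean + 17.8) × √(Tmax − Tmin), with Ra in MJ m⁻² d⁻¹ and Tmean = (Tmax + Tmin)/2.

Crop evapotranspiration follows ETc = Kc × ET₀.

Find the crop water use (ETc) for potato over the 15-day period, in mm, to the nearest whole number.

Tmean = (22.0 + 12.3)/2 = 17.15 °C
0.408 Ra = 0.408 × 29.4 = 11.9952 mm/d equivalent
ET₀ = 0.0023 × 11.9952 × (17.15 + 17.8) × √9.7 = 0.0023 × 11.9952 × 34.95 × 3.1145 = 3.0031 mm/d
ETc = Kc × ET₀ = 1.08 × 3.0031 = 3.2433 mm/d
Over 15 days: 3.2433 × 15 = 48.650 mm

49 mm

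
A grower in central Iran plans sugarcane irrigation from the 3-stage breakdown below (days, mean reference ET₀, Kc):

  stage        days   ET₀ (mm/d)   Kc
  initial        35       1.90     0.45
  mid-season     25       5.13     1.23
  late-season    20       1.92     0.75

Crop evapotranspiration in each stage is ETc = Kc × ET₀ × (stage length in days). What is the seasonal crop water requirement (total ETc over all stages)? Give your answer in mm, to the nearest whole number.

216 mm

initial: 0.45 × 1.90 × 35 = 29.93 mm
mid-season: 1.23 × 5.13 × 25 = 157.75 mm
late-season: 0.75 × 1.92 × 20 = 28.80 mm
Seasonal total = 216.48 mm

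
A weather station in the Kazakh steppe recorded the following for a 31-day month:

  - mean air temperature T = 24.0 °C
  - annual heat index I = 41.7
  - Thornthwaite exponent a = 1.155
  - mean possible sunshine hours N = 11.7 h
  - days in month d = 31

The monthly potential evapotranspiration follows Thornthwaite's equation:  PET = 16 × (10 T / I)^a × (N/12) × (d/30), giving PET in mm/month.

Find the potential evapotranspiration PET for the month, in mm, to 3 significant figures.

122 mm

10T/I = 10 × 24.0 / 41.7 = 5.7554
(10T/I)^a = 5.7554^1.155 = 7.5490
Uncorrected PET = 16 × 7.5490 = 120.784 mm
Correction = (N/12)(d/30) = (11.7/12)(31/30) = 1.0075
PET = 120.784 × 1.0075 = 121.690 mm/month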